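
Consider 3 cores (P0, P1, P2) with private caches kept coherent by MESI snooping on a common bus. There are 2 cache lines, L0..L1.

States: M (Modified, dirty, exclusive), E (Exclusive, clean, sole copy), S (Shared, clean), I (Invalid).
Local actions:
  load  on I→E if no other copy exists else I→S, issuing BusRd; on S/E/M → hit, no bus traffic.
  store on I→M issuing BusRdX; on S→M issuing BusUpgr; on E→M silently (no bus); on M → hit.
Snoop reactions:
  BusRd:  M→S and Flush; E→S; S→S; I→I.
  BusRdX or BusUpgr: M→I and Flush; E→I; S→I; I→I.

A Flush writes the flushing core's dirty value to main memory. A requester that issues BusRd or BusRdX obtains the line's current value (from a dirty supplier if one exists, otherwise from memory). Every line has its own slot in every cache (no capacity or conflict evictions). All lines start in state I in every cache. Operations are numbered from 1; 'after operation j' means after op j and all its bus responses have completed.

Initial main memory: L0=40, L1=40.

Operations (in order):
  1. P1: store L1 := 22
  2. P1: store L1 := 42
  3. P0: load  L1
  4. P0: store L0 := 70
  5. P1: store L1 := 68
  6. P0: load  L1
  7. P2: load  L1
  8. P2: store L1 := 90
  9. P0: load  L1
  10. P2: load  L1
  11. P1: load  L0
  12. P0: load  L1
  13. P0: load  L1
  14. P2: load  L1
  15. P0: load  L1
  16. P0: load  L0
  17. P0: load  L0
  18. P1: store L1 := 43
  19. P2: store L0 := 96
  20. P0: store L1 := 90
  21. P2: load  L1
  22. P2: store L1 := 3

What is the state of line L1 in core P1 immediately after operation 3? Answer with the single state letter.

[1] P1: store L1 := 22 | P0:I, P1:M(22), P2:I | bus: BusRdX
[2] P1: store L1 := 42 | P0:I, P1:M(42), P2:I | bus: none
[3] P0: load  L1 | P0:S(42), P1:S(42), P2:I | bus: BusRd,Flush
[4] P0: store L0 := 70 | P0:M(70), P1:I, P2:I | bus: BusRdX
[5] P1: store L1 := 68 | P0:I, P1:M(68), P2:I | bus: BusUpgr
[6] P0: load  L1 | P0:S(68), P1:S(68), P2:I | bus: BusRd,Flush
[7] P2: load  L1 | P0:S(68), P1:S(68), P2:S(68) | bus: BusRd
[8] P2: store L1 := 90 | P0:I, P1:I, P2:M(90) | bus: BusUpgr
[9] P0: load  L1 | P0:S(90), P1:I, P2:S(90) | bus: BusRd,Flush
[10] P2: load  L1 | P0:S(90), P1:I, P2:S(90) | bus: none
[11] P1: load  L0 | P0:S(70), P1:S(70), P2:I | bus: BusRd,Flush
[12] P0: load  L1 | P0:S(90), P1:I, P2:S(90) | bus: none
[13] P0: load  L1 | P0:S(90), P1:I, P2:S(90) | bus: none
[14] P2: load  L1 | P0:S(90), P1:I, P2:S(90) | bus: none
[15] P0: load  L1 | P0:S(90), P1:I, P2:S(90) | bus: none
[16] P0: load  L0 | P0:S(70), P1:S(70), P2:I | bus: none
[17] P0: load  L0 | P0:S(70), P1:S(70), P2:I | bus: none
[18] P1: store L1 := 43 | P0:I, P1:M(43), P2:I | bus: BusRdX
[19] P2: store L0 := 96 | P0:I, P1:I, P2:M(96) | bus: BusRdX
[20] P0: store L1 := 90 | P0:M(90), P1:I, P2:I | bus: BusRdX,Flush
[21] P2: load  L1 | P0:S(90), P1:I, P2:S(90) | bus: BusRd,Flush
[22] P2: store L1 := 3 | P0:I, P1:I, P2:M(3) | bus: BusUpgr

state = S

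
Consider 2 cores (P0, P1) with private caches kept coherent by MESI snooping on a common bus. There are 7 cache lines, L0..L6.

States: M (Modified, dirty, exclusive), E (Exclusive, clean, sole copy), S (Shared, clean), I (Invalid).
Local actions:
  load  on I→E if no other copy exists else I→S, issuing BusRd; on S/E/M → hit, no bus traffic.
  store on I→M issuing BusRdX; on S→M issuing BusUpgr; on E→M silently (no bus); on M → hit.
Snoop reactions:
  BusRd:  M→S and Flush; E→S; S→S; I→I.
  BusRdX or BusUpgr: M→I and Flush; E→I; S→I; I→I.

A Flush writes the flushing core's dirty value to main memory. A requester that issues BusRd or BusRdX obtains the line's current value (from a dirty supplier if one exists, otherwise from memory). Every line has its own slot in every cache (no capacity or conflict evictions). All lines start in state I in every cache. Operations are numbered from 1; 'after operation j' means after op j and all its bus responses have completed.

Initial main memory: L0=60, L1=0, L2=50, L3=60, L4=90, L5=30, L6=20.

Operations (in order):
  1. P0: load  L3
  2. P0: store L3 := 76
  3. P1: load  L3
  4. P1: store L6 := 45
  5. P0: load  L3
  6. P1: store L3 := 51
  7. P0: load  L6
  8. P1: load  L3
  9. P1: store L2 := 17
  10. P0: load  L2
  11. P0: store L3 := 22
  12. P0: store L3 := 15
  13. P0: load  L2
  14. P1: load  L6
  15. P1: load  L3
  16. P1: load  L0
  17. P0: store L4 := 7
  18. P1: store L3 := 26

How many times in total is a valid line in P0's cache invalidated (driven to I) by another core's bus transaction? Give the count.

1. P0: load  L3  bus=[BusRd]  L3: P0=E P1=I  mem[L3]=60
2. P0: store L3 := 76  bus=[-]  L3: P0=M P1=I  mem[L3]=60
3. P1: load  L3  bus=[BusRd,Flush]  L3: P0=S P1=S  mem[L3]=76
4. P1: store L6 := 45  bus=[BusRdX]  L6: P0=I P1=M  mem[L6]=20
5. P0: load  L3  bus=[-]  L3: P0=S P1=S  mem[L3]=76
6. P1: store L3 := 51  bus=[BusUpgr]  L3: P0=I P1=M  mem[L3]=76
7. P0: load  L6  bus=[BusRd,Flush]  L6: P0=S P1=S  mem[L6]=45
8. P1: load  L3  bus=[-]  L3: P0=I P1=M  mem[L3]=76
9. P1: store L2 := 17  bus=[BusRdX]  L2: P0=I P1=M  mem[L2]=50
10. P0: load  L2  bus=[BusRd,Flush]  L2: P0=S P1=S  mem[L2]=17
11. P0: store L3 := 22  bus=[BusRdX,Flush]  L3: P0=M P1=I  mem[L3]=51
12. P0: store L3 := 15  bus=[-]  L3: P0=M P1=I  mem[L3]=51
13. P0: load  L2  bus=[-]  L2: P0=S P1=S  mem[L2]=17
14. P1: load  L6  bus=[-]  L6: P0=S P1=S  mem[L6]=45
15. P1: load  L3  bus=[BusRd,Flush]  L3: P0=S P1=S  mem[L3]=15
16. P1: load  L0  bus=[BusRd]  L0: P0=I P1=E  mem[L0]=60
17. P0: store L4 := 7  bus=[BusRdX]  L4: P0=M P1=I  mem[L4]=90
18. P1: store L3 := 26  bus=[BusUpgr]  L3: P0=I P1=M  mem[L3]=15

invalidations = 2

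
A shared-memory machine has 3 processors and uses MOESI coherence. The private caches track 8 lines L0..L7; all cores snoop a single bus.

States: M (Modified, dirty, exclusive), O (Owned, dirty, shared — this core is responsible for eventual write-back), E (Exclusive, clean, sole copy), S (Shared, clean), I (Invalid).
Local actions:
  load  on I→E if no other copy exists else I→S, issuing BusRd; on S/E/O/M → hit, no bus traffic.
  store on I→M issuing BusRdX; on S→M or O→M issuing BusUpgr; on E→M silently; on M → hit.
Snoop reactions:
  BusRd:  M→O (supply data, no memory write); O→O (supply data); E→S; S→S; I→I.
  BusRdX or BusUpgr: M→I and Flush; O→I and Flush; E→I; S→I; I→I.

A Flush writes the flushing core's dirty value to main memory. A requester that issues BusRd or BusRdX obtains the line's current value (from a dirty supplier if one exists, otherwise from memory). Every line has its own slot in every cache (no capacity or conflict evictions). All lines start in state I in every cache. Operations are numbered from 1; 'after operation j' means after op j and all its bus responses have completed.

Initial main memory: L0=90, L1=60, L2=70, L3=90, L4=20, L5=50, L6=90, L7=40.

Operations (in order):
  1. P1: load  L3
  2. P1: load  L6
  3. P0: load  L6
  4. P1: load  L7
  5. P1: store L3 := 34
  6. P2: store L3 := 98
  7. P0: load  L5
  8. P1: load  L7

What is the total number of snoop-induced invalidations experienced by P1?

invalidations = 1

[1] P1: load  L3 | P0:I, P1:E(90), P2:I | bus: BusRd
[2] P1: load  L6 | P0:I, P1:E(90), P2:I | bus: BusRd
[3] P0: load  L6 | P0:S(90), P1:S(90), P2:I | bus: BusRd
[4] P1: load  L7 | P0:I, P1:E(40), P2:I | bus: BusRd
[5] P1: store L3 := 34 | P0:I, P1:M(34), P2:I | bus: none
[6] P2: store L3 := 98 | P0:I, P1:I, P2:M(98) | bus: BusRdX,Flush
[7] P0: load  L5 | P0:E(50), P1:I, P2:I | bus: BusRd
[8] P1: load  L7 | P0:I, P1:E(40), P2:I | bus: none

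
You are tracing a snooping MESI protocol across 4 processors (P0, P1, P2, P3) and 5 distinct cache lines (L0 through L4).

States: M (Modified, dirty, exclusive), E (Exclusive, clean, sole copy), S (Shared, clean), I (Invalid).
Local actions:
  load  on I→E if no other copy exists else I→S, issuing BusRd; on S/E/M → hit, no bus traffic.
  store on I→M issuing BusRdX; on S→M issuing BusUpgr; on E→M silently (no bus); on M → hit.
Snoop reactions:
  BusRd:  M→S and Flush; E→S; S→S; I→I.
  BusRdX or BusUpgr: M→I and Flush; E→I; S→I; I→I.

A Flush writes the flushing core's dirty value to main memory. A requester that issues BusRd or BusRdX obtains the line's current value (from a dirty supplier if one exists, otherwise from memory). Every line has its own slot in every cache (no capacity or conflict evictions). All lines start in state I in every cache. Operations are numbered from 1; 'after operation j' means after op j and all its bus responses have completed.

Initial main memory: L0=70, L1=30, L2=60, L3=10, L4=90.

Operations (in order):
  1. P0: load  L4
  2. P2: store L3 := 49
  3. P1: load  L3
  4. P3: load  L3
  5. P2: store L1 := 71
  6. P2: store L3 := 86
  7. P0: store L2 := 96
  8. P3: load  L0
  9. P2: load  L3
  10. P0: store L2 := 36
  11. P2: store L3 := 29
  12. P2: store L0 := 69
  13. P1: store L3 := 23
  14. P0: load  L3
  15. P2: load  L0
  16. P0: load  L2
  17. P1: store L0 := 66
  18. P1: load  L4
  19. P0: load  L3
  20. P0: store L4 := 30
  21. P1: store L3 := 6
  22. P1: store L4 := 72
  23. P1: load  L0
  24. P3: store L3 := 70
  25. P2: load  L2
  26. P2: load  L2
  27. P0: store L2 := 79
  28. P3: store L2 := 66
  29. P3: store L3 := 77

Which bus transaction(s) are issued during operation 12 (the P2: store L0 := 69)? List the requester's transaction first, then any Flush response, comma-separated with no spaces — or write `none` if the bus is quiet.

bus = BusRdX

  op1 P0: load  L4 → E/I/I/I on L4; bus BusRd; mem=90
  op2 P2: store L3 := 49 → I/I/M/I on L3; bus BusRdX; mem=10
  op3 P1: load  L3 → I/S/S/I on L3; bus BusRd Flush; mem=49
  op4 P3: load  L3 → I/S/S/S on L3; bus BusRd; mem=49
  op5 P2: store L1 := 71 → I/I/M/I on L1; bus BusRdX; mem=30
  op6 P2: store L3 := 86 → I/I/M/I on L3; bus BusUpgr; mem=49
  op7 P0: store L2 := 96 → M/I/I/I on L2; bus BusRdX; mem=60
  op8 P3: load  L0 → I/I/I/E on L0; bus BusRd; mem=70
  op9 P2: load  L3 → I/I/M/I on L3; bus (none); mem=49
  op10 P0: store L2 := 36 → M/I/I/I on L2; bus (none); mem=60
  op11 P2: store L3 := 29 → I/I/M/I on L3; bus (none); mem=49
  op12 P2: store L0 := 69 → I/I/M/I on L0; bus BusRdX; mem=70
  op13 P1: store L3 := 23 → I/M/I/I on L3; bus BusRdX Flush; mem=29
  op14 P0: load  L3 → S/S/I/I on L3; bus BusRd Flush; mem=23
  op15 P2: load  L0 → I/I/M/I on L0; bus (none); mem=70
  op16 P0: load  L2 → M/I/I/I on L2; bus (none); mem=60
  op17 P1: store L0 := 66 → I/M/I/I on L0; bus BusRdX Flush; mem=69
  op18 P1: load  L4 → S/S/I/I on L4; bus BusRd; mem=90
  op19 P0: load  L3 → S/S/I/I on L3; bus (none); mem=23
  op20 P0: store L4 := 30 → M/I/I/I on L4; bus BusUpgr; mem=90
  op21 P1: store L3 := 6 → I/M/I/I on L3; bus BusUpgr; mem=23
  op22 P1: store L4 := 72 → I/M/I/I on L4; bus BusRdX Flush; mem=30
  op23 P1: load  L0 → I/M/I/I on L0; bus (none); mem=69
  op24 P3: store L3 := 70 → I/I/I/M on L3; bus BusRdX Flush; mem=6
  op25 P2: load  L2 → S/I/S/I on L2; bus BusRd Flush; mem=36
  op26 P2: load  L2 → S/I/S/I on L2; bus (none); mem=36
  op27 P0: store L2 := 79 → M/I/I/I on L2; bus BusUpgr; mem=36
  op28 P3: store L2 := 66 → I/I/I/M on L2; bus BusRdX Flush; mem=79
  op29 P3: store L3 := 77 → I/I/I/M on L3; bus (none); mem=6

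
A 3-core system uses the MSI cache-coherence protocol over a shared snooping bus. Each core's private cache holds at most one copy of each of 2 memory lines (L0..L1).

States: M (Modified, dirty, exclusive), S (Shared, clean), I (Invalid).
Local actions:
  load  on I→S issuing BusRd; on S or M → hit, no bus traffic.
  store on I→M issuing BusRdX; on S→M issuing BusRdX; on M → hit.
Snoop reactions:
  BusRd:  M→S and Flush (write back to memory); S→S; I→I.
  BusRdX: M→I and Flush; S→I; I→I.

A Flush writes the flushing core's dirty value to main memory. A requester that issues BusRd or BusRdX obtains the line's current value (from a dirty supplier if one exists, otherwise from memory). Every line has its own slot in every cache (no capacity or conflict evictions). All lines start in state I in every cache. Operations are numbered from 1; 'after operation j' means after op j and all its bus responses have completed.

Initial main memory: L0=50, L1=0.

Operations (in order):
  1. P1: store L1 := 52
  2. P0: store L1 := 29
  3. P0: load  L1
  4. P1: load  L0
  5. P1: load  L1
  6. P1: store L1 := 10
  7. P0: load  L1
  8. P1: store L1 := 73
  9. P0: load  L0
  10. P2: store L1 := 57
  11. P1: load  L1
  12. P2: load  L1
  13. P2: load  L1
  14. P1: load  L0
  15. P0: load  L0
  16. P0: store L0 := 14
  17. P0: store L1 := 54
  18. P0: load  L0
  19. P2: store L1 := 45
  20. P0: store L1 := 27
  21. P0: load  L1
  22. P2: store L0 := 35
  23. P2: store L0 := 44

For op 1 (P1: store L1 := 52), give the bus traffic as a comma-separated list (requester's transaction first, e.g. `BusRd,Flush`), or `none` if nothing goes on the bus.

step 1: P1: store L1 := 52  ⟶  IMI  (L1)  txn=BusRdX  M[L1]=0
step 2: P0: store L1 := 29  ⟶  MII  (L1)  txn=BusRdX+Flush  M[L1]=52
step 3: P0: load  L1  ⟶  MII  (L1)  txn=∅  M[L1]=52
step 4: P1: load  L0  ⟶  ISI  (L0)  txn=BusRd  M[L0]=50
step 5: P1: load  L1  ⟶  SSI  (L1)  txn=BusRd+Flush  M[L1]=29
step 6: P1: store L1 := 10  ⟶  IMI  (L1)  txn=BusRdX  M[L1]=29
step 7: P0: load  L1  ⟶  SSI  (L1)  txn=BusRd+Flush  M[L1]=10
step 8: P1: store L1 := 73  ⟶  IMI  (L1)  txn=BusRdX  M[L1]=10
step 9: P0: load  L0  ⟶  SSI  (L0)  txn=BusRd  M[L0]=50
step 10: P2: store L1 := 57  ⟶  IIM  (L1)  txn=BusRdX+Flush  M[L1]=73
step 11: P1: load  L1  ⟶  ISS  (L1)  txn=BusRd+Flush  M[L1]=57
step 12: P2: load  L1  ⟶  ISS  (L1)  txn=∅  M[L1]=57
step 13: P2: load  L1  ⟶  ISS  (L1)  txn=∅  M[L1]=57
step 14: P1: load  L0  ⟶  SSI  (L0)  txn=∅  M[L0]=50
step 15: P0: load  L0  ⟶  SSI  (L0)  txn=∅  M[L0]=50
step 16: P0: store L0 := 14  ⟶  MII  (L0)  txn=BusRdX  M[L0]=50
step 17: P0: store L1 := 54  ⟶  MII  (L1)  txn=BusRdX  M[L1]=57
step 18: P0: load  L0  ⟶  MII  (L0)  txn=∅  M[L0]=50
step 19: P2: store L1 := 45  ⟶  IIM  (L1)  txn=BusRdX+Flush  M[L1]=54
step 20: P0: store L1 := 27  ⟶  MII  (L1)  txn=BusRdX+Flush  M[L1]=45
step 21: P0: load  L1  ⟶  MII  (L1)  txn=∅  M[L1]=45
step 22: P2: store L0 := 35  ⟶  IIM  (L0)  txn=BusRdX+Flush  M[L0]=14
step 23: P2: store L0 := 44  ⟶  IIM  (L0)  txn=∅  M[L0]=14

bus = BusRdX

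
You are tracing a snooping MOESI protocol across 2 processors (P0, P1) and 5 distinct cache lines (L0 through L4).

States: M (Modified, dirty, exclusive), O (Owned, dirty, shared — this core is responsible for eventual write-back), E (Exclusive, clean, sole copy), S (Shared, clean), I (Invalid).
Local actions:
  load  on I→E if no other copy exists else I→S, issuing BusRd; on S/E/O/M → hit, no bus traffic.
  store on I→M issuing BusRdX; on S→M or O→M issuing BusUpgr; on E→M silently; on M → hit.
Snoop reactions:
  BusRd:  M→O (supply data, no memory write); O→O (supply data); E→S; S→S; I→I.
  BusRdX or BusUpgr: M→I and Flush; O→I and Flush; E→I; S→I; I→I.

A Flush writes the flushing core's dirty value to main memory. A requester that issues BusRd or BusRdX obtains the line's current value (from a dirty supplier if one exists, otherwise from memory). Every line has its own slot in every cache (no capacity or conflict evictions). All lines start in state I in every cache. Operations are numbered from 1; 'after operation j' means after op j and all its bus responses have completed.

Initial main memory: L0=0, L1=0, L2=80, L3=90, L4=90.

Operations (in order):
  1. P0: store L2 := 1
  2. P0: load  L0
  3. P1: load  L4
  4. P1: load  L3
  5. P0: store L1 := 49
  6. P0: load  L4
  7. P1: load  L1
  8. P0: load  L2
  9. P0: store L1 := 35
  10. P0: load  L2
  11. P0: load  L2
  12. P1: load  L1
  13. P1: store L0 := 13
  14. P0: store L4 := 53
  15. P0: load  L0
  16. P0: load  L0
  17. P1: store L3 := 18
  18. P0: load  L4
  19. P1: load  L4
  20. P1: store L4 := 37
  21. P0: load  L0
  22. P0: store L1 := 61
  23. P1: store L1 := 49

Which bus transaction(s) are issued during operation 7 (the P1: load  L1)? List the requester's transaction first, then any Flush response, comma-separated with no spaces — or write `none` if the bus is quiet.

bus = BusRd

[1] P0: store L2 := 1 | P0:M(1), P1:I | bus: BusRdX
[2] P0: load  L0 | P0:E(0), P1:I | bus: BusRd
[3] P1: load  L4 | P0:I, P1:E(90) | bus: BusRd
[4] P1: load  L3 | P0:I, P1:E(90) | bus: BusRd
[5] P0: store L1 := 49 | P0:M(49), P1:I | bus: BusRdX
[6] P0: load  L4 | P0:S(90), P1:S(90) | bus: BusRd
[7] P1: load  L1 | P0:O(49), P1:S(49) | bus: BusRd
[8] P0: load  L2 | P0:M(1), P1:I | bus: none
[9] P0: store L1 := 35 | P0:M(35), P1:I | bus: BusUpgr
[10] P0: load  L2 | P0:M(1), P1:I | bus: none
[11] P0: load  L2 | P0:M(1), P1:I | bus: none
[12] P1: load  L1 | P0:O(35), P1:S(35) | bus: BusRd
[13] P1: store L0 := 13 | P0:I, P1:M(13) | bus: BusRdX
[14] P0: store L4 := 53 | P0:M(53), P1:I | bus: BusUpgr
[15] P0: load  L0 | P0:S(13), P1:O(13) | bus: BusRd
[16] P0: load  L0 | P0:S(13), P1:O(13) | bus: none
[17] P1: store L3 := 18 | P0:I, P1:M(18) | bus: none
[18] P0: load  L4 | P0:M(53), P1:I | bus: none
[19] P1: load  L4 | P0:O(53), P1:S(53) | bus: BusRd
[20] P1: store L4 := 37 | P0:I, P1:M(37) | bus: BusUpgr,Flush
[21] P0: load  L0 | P0:S(13), P1:O(13) | bus: none
[22] P0: store L1 := 61 | P0:M(61), P1:I | bus: BusUpgr
[23] P1: store L1 := 49 | P0:I, P1:M(49) | bus: BusRdX,Flush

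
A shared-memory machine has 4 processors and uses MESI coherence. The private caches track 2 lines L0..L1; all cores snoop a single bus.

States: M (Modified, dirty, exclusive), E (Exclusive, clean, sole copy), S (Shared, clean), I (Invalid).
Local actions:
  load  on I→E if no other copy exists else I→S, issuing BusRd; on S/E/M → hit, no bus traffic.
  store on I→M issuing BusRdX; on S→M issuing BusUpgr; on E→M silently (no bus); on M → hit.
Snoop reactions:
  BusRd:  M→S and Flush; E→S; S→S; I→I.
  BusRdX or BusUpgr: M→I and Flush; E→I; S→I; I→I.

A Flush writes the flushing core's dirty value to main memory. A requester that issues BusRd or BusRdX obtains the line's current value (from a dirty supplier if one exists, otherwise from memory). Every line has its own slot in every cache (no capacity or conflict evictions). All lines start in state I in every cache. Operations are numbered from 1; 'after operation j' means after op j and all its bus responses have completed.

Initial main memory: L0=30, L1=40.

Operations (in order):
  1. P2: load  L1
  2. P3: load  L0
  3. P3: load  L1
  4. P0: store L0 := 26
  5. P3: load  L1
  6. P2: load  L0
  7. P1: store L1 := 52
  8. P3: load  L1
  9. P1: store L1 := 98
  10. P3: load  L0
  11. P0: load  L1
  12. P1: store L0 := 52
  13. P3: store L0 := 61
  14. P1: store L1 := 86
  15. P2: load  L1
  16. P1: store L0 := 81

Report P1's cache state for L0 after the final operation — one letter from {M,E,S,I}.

state = M

  op1 P2: load  L1 → I/I/E/I on L1; bus BusRd; mem=40
  op2 P3: load  L0 → I/I/I/E on L0; bus BusRd; mem=30
  op3 P3: load  L1 → I/I/S/S on L1; bus BusRd; mem=40
  op4 P0: store L0 := 26 → M/I/I/I on L0; bus BusRdX; mem=30
  op5 P3: load  L1 → I/I/S/S on L1; bus (none); mem=40
  op6 P2: load  L0 → S/I/S/I on L0; bus BusRd Flush; mem=26
  op7 P1: store L1 := 52 → I/M/I/I on L1; bus BusRdX; mem=40
  op8 P3: load  L1 → I/S/I/S on L1; bus BusRd Flush; mem=52
  op9 P1: store L1 := 98 → I/M/I/I on L1; bus BusUpgr; mem=52
  op10 P3: load  L0 → S/I/S/S on L0; bus BusRd; mem=26
  op11 P0: load  L1 → S/S/I/I on L1; bus BusRd Flush; mem=98
  op12 P1: store L0 := 52 → I/M/I/I on L0; bus BusRdX; mem=26
  op13 P3: store L0 := 61 → I/I/I/M on L0; bus BusRdX Flush; mem=52
  op14 P1: store L1 := 86 → I/M/I/I on L1; bus BusUpgr; mem=98
  op15 P2: load  L1 → I/S/S/I on L1; bus BusRd Flush; mem=86
  op16 P1: store L0 := 81 → I/M/I/I on L0; bus BusRdX Flush; mem=61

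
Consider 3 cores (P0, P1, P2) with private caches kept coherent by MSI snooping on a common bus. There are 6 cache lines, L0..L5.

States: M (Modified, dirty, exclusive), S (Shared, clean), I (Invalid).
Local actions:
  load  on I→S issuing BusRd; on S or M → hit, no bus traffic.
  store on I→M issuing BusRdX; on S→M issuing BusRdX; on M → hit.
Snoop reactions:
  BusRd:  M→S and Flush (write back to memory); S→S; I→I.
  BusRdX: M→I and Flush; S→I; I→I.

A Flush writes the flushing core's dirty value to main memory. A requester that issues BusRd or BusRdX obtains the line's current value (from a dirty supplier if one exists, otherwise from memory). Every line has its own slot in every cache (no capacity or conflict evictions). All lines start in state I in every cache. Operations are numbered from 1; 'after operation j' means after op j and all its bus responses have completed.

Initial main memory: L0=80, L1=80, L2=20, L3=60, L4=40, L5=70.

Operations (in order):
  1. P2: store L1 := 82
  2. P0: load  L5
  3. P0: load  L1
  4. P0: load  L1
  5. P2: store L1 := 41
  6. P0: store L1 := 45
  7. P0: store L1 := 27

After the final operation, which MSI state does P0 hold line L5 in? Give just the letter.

  op1 P2: store L1 := 82 → I/I/M on L1; bus BusRdX; mem=80
  op2 P0: load  L5 → S/I/I on L5; bus BusRd; mem=70
  op3 P0: load  L1 → S/I/S on L1; bus BusRd Flush; mem=82
  op4 P0: load  L1 → S/I/S on L1; bus (none); mem=82
  op5 P2: store L1 := 41 → I/I/M on L1; bus BusRdX; mem=82
  op6 P0: store L1 := 45 → M/I/I on L1; bus BusRdX Flush; mem=41
  op7 P0: store L1 := 27 → M/I/I on L1; bus (none); mem=41

state = S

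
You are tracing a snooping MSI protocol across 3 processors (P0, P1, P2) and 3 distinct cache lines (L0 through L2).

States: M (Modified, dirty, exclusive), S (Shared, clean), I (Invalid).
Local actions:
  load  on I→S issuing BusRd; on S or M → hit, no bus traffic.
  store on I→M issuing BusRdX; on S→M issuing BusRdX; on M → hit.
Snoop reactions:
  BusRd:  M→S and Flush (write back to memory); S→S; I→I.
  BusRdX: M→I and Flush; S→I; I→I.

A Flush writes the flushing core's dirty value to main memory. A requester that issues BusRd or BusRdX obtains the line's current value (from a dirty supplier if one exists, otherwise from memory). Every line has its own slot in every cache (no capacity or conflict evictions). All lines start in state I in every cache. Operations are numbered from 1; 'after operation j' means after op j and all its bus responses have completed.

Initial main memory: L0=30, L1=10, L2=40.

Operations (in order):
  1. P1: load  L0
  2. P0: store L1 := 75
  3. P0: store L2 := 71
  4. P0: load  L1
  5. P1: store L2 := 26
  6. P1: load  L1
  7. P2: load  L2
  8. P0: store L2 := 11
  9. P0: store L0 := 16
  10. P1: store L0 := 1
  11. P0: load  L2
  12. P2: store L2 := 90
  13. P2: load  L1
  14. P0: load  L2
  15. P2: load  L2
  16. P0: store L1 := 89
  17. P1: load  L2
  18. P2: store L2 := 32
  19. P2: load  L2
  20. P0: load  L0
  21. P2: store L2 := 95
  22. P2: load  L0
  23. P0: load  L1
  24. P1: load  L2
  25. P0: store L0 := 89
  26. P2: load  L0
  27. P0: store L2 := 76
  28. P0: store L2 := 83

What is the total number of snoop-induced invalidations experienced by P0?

  op1 P1: load  L0 → I/S/I on L0; bus BusRd; mem=30
  op2 P0: store L1 := 75 → M/I/I on L1; bus BusRdX; mem=10
  op3 P0: store L2 := 71 → M/I/I on L2; bus BusRdX; mem=40
  op4 P0: load  L1 → M/I/I on L1; bus (none); mem=10
  op5 P1: store L2 := 26 → I/M/I on L2; bus BusRdX Flush; mem=71
  op6 P1: load  L1 → S/S/I on L1; bus BusRd Flush; mem=75
  op7 P2: load  L2 → I/S/S on L2; bus BusRd Flush; mem=26
  op8 P0: store L2 := 11 → M/I/I on L2; bus BusRdX; mem=26
  op9 P0: store L0 := 16 → M/I/I on L0; bus BusRdX; mem=30
  op10 P1: store L0 := 1 → I/M/I on L0; bus BusRdX Flush; mem=16
  op11 P0: load  L2 → M/I/I on L2; bus (none); mem=26
  op12 P2: store L2 := 90 → I/I/M on L2; bus BusRdX Flush; mem=11
  op13 P2: load  L1 → S/S/S on L1; bus BusRd; mem=75
  op14 P0: load  L2 → S/I/S on L2; bus BusRd Flush; mem=90
  op15 P2: load  L2 → S/I/S on L2; bus (none); mem=90
  op16 P0: store L1 := 89 → M/I/I on L1; bus BusRdX; mem=75
  op17 P1: load  L2 → S/S/S on L2; bus BusRd; mem=90
  op18 P2: store L2 := 32 → I/I/M on L2; bus BusRdX; mem=90
  op19 P2: load  L2 → I/I/M on L2; bus (none); mem=90
  op20 P0: load  L0 → S/S/I on L0; bus BusRd Flush; mem=1
  op21 P2: store L2 := 95 → I/I/M on L2; bus (none); mem=90
  op22 P2: load  L0 → S/S/S on L0; bus BusRd; mem=1
  op23 P0: load  L1 → M/I/I on L1; bus (none); mem=75
  op24 P1: load  L2 → I/S/S on L2; bus BusRd Flush; mem=95
  op25 P0: store L0 := 89 → M/I/I on L0; bus BusRdX; mem=1
  op26 P2: load  L0 → S/I/S on L0; bus BusRd Flush; mem=89
  op27 P0: store L2 := 76 → M/I/I on L2; bus BusRdX; mem=95
  op28 P0: store L2 := 83 → M/I/I on L2; bus (none); mem=95

invalidations = 4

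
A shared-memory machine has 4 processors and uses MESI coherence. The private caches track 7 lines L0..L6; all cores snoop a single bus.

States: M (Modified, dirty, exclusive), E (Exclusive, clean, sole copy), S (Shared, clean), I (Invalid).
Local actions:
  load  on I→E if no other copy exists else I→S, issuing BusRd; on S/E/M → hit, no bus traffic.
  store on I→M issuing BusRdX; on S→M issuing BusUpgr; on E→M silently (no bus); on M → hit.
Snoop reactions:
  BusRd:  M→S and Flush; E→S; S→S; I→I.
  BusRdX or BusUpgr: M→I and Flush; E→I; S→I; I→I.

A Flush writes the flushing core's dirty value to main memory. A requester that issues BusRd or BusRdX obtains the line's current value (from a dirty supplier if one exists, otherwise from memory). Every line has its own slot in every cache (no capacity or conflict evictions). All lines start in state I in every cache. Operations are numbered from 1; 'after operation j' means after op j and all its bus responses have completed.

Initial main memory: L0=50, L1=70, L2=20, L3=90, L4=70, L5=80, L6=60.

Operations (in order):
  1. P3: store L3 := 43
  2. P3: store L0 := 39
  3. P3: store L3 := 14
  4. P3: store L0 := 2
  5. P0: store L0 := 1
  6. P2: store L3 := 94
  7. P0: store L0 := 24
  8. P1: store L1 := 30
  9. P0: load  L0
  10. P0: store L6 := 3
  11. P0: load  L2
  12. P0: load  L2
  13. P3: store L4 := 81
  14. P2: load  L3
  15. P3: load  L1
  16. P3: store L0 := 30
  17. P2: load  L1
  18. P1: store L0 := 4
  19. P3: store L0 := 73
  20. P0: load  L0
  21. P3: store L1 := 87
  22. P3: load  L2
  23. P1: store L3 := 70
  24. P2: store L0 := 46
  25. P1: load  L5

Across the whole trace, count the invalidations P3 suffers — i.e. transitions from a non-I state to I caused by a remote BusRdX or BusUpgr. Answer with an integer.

[1] P3: store L3 := 43 | P0:I, P1:I, P2:I, P3:M(43) | bus: BusRdX
[2] P3: store L0 := 39 | P0:I, P1:I, P2:I, P3:M(39) | bus: BusRdX
[3] P3: store L3 := 14 | P0:I, P1:I, P2:I, P3:M(14) | bus: none
[4] P3: store L0 := 2 | P0:I, P1:I, P2:I, P3:M(2) | bus: none
[5] P0: store L0 := 1 | P0:M(1), P1:I, P2:I, P3:I | bus: BusRdX,Flush
[6] P2: store L3 := 94 | P0:I, P1:I, P2:M(94), P3:I | bus: BusRdX,Flush
[7] P0: store L0 := 24 | P0:M(24), P1:I, P2:I, P3:I | bus: none
[8] P1: store L1 := 30 | P0:I, P1:M(30), P2:I, P3:I | bus: BusRdX
[9] P0: load  L0 | P0:M(24), P1:I, P2:I, P3:I | bus: none
[10] P0: store L6 := 3 | P0:M(3), P1:I, P2:I, P3:I | bus: BusRdX
[11] P0: load  L2 | P0:E(20), P1:I, P2:I, P3:I | bus: BusRd
[12] P0: load  L2 | P0:E(20), P1:I, P2:I, P3:I | bus: none
[13] P3: store L4 := 81 | P0:I, P1:I, P2:I, P3:M(81) | bus: BusRdX
[14] P2: load  L3 | P0:I, P1:I, P2:M(94), P3:I | bus: none
[15] P3: load  L1 | P0:I, P1:S(30), P2:I, P3:S(30) | bus: BusRd,Flush
[16] P3: store L0 := 30 | P0:I, P1:I, P2:I, P3:M(30) | bus: BusRdX,Flush
[17] P2: load  L1 | P0:I, P1:S(30), P2:S(30), P3:S(30) | bus: BusRd
[18] P1: store L0 := 4 | P0:I, P1:M(4), P2:I, P3:I | bus: BusRdX,Flush
[19] P3: store L0 := 73 | P0:I, P1:I, P2:I, P3:M(73) | bus: BusRdX,Flush
[20] P0: load  L0 | P0:S(73), P1:I, P2:I, P3:S(73) | bus: BusRd,Flush
[21] P3: store L1 := 87 | P0:I, P1:I, P2:I, P3:M(87) | bus: BusUpgr
[22] P3: load  L2 | P0:S(20), P1:I, P2:I, P3:S(20) | bus: BusRd
[23] P1: store L3 := 70 | P0:I, P1:M(70), P2:I, P3:I | bus: BusRdX,Flush
[24] P2: store L0 := 46 | P0:I, P1:I, P2:M(46), P3:I | bus: BusRdX
[25] P1: load  L5 | P0:I, P1:E(80), P2:I, P3:I | bus: BusRd

invalidations = 4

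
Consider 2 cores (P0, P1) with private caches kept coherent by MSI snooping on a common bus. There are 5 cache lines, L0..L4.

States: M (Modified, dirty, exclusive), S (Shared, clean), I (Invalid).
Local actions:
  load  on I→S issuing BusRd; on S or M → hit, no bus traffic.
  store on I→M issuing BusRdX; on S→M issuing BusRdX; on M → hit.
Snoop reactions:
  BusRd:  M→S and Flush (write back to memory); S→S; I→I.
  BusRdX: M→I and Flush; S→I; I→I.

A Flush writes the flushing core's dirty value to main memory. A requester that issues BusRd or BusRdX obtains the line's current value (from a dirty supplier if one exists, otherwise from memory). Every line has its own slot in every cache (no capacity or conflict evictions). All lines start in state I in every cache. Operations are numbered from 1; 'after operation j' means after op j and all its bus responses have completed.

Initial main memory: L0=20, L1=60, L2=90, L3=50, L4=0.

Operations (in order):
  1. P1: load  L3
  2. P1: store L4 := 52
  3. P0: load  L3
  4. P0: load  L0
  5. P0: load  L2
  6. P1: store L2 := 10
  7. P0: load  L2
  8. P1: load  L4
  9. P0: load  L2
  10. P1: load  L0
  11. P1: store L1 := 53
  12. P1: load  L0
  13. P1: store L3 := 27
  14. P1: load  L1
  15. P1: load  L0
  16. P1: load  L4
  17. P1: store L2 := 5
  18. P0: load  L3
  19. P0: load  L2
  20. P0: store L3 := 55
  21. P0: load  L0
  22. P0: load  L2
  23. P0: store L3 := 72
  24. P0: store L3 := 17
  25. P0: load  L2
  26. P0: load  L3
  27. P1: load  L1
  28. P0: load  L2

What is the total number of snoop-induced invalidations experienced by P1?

  op1 P1: load  L3 → I/S on L3; bus BusRd; mem=50
  op2 P1: store L4 := 52 → I/M on L4; bus BusRdX; mem=0
  op3 P0: load  L3 → S/S on L3; bus BusRd; mem=50
  op4 P0: load  L0 → S/I on L0; bus BusRd; mem=20
  op5 P0: load  L2 → S/I on L2; bus BusRd; mem=90
  op6 P1: store L2 := 10 → I/M on L2; bus BusRdX; mem=90
  op7 P0: load  L2 → S/S on L2; bus BusRd Flush; mem=10
  op8 P1: load  L4 → I/M on L4; bus (none); mem=0
  op9 P0: load  L2 → S/S on L2; bus (none); mem=10
  op10 P1: load  L0 → S/S on L0; bus BusRd; mem=20
  op11 P1: store L1 := 53 → I/M on L1; bus BusRdX; mem=60
  op12 P1: load  L0 → S/S on L0; bus (none); mem=20
  op13 P1: store L3 := 27 → I/M on L3; bus BusRdX; mem=50
  op14 P1: load  L1 → I/M on L1; bus (none); mem=60
  op15 P1: load  L0 → S/S on L0; bus (none); mem=20
  op16 P1: load  L4 → I/M on L4; bus (none); mem=0
  op17 P1: store L2 := 5 → I/M on L2; bus BusRdX; mem=10
  op18 P0: load  L3 → S/S on L3; bus BusRd Flush; mem=27
  op19 P0: load  L2 → S/S on L2; bus BusRd Flush; mem=5
  op20 P0: store L3 := 55 → M/I on L3; bus BusRdX; mem=27
  op21 P0: load  L0 → S/S on L0; bus (none); mem=20
  op22 P0: load  L2 → S/S on L2; bus (none); mem=5
  op23 P0: store L3 := 72 → M/I on L3; bus (none); mem=27
  op24 P0: store L3 := 17 → M/I on L3; bus (none); mem=27
  op25 P0: load  L2 → S/S on L2; bus (none); mem=5
  op26 P0: load  L3 → M/I on L3; bus (none); mem=27
  op27 P1: load  L1 → I/M on L1; bus (none); mem=60
  op28 P0: load  L2 → S/S on L2; bus (none); mem=5

invalidations = 1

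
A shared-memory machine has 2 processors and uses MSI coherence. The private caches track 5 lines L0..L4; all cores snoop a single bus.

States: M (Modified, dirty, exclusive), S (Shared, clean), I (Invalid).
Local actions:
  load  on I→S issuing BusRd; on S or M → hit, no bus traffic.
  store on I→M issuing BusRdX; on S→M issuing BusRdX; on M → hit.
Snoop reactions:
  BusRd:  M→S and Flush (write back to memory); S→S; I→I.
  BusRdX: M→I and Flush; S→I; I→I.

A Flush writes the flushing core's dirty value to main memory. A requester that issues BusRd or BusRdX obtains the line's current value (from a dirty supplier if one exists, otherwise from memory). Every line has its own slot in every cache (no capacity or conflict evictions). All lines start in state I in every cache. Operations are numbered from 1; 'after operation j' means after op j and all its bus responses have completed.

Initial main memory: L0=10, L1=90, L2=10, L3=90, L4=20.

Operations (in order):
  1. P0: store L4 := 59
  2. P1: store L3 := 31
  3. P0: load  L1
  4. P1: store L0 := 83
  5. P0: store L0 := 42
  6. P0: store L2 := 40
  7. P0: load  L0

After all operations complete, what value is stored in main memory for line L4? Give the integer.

memory[L4] = 20

1. P0: store L4 := 59  bus=[BusRdX]  L4: P0=M P1=I  mem[L4]=20
2. P1: store L3 := 31  bus=[BusRdX]  L3: P0=I P1=M  mem[L3]=90
3. P0: load  L1  bus=[BusRd]  L1: P0=S P1=I  mem[L1]=90
4. P1: store L0 := 83  bus=[BusRdX]  L0: P0=I P1=M  mem[L0]=10
5. P0: store L0 := 42  bus=[BusRdX,Flush]  L0: P0=M P1=I  mem[L0]=83
6. P0: store L2 := 40  bus=[BusRdX]  L2: P0=M P1=I  mem[L2]=10
7. P0: load  L0  bus=[-]  L0: P0=M P1=I  mem[L0]=83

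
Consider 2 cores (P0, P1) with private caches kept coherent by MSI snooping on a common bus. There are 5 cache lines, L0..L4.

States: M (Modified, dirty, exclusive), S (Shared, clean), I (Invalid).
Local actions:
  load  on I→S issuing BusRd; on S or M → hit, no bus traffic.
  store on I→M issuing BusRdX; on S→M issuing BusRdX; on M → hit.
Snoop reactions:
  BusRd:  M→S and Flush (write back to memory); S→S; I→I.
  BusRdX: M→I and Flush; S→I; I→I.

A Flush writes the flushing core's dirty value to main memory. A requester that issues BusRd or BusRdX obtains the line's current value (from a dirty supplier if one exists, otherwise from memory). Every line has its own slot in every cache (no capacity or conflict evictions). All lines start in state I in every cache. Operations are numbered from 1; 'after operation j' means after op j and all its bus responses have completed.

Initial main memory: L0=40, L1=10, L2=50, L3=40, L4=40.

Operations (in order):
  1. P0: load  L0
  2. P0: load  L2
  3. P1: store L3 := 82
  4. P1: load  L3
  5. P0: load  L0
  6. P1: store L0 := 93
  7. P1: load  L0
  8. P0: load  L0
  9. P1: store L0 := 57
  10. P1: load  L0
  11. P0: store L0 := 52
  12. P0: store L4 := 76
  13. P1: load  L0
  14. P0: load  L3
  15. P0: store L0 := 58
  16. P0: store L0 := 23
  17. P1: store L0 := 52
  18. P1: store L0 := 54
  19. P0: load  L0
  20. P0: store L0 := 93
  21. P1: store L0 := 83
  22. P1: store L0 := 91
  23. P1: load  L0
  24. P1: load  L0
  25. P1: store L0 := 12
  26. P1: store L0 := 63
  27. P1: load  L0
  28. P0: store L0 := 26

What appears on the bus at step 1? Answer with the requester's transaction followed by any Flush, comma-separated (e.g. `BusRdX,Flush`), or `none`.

step 1: P0: load  L0  ⟶  SI  (L0)  txn=BusRd  M[L0]=40
step 2: P0: load  L2  ⟶  SI  (L2)  txn=BusRd  M[L2]=50
step 3: P1: store L3 := 82  ⟶  IM  (L3)  txn=BusRdX  M[L3]=40
step 4: P1: load  L3  ⟶  IM  (L3)  txn=∅  M[L3]=40
step 5: P0: load  L0  ⟶  SI  (L0)  txn=∅  M[L0]=40
step 6: P1: store L0 := 93  ⟶  IM  (L0)  txn=BusRdX  M[L0]=40
step 7: P1: load  L0  ⟶  IM  (L0)  txn=∅  M[L0]=40
step 8: P0: load  L0  ⟶  SS  (L0)  txn=BusRd+Flush  M[L0]=93
step 9: P1: store L0 := 57  ⟶  IM  (L0)  txn=BusRdX  M[L0]=93
step 10: P1: load  L0  ⟶  IM  (L0)  txn=∅  M[L0]=93
step 11: P0: store L0 := 52  ⟶  MI  (L0)  txn=BusRdX+Flush  M[L0]=57
step 12: P0: store L4 := 76  ⟶  MI  (L4)  txn=BusRdX  M[L4]=40
step 13: P1: load  L0  ⟶  SS  (L0)  txn=BusRd+Flush  M[L0]=52
step 14: P0: load  L3  ⟶  SS  (L3)  txn=BusRd+Flush  M[L3]=82
step 15: P0: store L0 := 58  ⟶  MI  (L0)  txn=BusRdX  M[L0]=52
step 16: P0: store L0 := 23  ⟶  MI  (L0)  txn=∅  M[L0]=52
step 17: P1: store L0 := 52  ⟶  IM  (L0)  txn=BusRdX+Flush  M[L0]=23
step 18: P1: store L0 := 54  ⟶  IM  (L0)  txn=∅  M[L0]=23
step 19: P0: load  L0  ⟶  SS  (L0)  txn=BusRd+Flush  M[L0]=54
step 20: P0: store L0 := 93  ⟶  MI  (L0)  txn=BusRdX  M[L0]=54
step 21: P1: store L0 := 83  ⟶  IM  (L0)  txn=BusRdX+Flush  M[L0]=93
step 22: P1: store L0 := 91  ⟶  IM  (L0)  txn=∅  M[L0]=93
step 23: P1: load  L0  ⟶  IM  (L0)  txn=∅  M[L0]=93
step 24: P1: load  L0  ⟶  IM  (L0)  txn=∅  M[L0]=93
step 25: P1: store L0 := 12  ⟶  IM  (L0)  txn=∅  M[L0]=93
step 26: P1: store L0 := 63  ⟶  IM  (L0)  txn=∅  M[L0]=93
step 27: P1: load  L0  ⟶  IM  (L0)  txn=∅  M[L0]=93
step 28: P0: store L0 := 26  ⟶  MI  (L0)  txn=BusRdX+Flush  M[L0]=63

bus = BusRd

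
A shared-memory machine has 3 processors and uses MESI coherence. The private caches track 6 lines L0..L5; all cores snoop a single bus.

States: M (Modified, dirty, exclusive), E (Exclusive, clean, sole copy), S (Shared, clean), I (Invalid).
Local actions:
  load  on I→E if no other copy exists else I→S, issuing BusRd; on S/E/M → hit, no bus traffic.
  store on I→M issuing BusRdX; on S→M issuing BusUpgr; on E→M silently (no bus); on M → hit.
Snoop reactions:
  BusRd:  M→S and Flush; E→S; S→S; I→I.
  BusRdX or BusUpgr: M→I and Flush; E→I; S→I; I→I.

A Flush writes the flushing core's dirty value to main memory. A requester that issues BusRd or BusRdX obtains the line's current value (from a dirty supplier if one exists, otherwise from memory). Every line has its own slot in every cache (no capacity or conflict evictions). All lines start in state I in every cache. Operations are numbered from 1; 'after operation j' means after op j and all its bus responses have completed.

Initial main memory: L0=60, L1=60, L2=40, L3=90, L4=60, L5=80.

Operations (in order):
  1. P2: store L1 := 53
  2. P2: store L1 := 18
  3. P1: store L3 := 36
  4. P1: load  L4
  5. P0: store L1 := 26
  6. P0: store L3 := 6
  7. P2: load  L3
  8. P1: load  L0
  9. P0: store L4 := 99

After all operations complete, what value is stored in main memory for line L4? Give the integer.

[1] P2: store L1 := 53 | P0:I, P1:I, P2:M(53) | bus: BusRdX
[2] P2: store L1 := 18 | P0:I, P1:I, P2:M(18) | bus: none
[3] P1: store L3 := 36 | P0:I, P1:M(36), P2:I | bus: BusRdX
[4] P1: load  L4 | P0:I, P1:E(60), P2:I | bus: BusRd
[5] P0: store L1 := 26 | P0:M(26), P1:I, P2:I | bus: BusRdX,Flush
[6] P0: store L3 := 6 | P0:M(6), P1:I, P2:I | bus: BusRdX,Flush
[7] P2: load  L3 | P0:S(6), P1:I, P2:S(6) | bus: BusRd,Flush
[8] P1: load  L0 | P0:I, P1:E(60), P2:I | bus: BusRd
[9] P0: store L4 := 99 | P0:M(99), P1:I, P2:I | bus: BusRdX

memory[L4] = 60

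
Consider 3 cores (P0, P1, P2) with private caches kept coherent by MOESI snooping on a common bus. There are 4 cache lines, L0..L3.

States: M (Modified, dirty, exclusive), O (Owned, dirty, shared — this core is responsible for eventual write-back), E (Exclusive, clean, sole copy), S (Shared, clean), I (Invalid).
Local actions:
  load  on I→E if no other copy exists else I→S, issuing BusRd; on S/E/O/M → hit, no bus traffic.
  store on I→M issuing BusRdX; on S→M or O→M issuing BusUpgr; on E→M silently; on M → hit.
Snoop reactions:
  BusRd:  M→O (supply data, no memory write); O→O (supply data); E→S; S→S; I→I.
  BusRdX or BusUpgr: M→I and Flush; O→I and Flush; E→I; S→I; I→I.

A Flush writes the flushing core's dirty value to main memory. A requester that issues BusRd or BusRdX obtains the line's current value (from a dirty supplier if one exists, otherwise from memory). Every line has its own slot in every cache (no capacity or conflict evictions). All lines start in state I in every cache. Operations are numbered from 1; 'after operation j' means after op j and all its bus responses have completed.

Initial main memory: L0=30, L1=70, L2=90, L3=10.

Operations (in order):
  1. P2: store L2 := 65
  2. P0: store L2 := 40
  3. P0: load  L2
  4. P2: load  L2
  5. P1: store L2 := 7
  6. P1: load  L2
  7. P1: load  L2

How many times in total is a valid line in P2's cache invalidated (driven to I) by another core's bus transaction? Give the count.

  op1 P2: store L2 := 65 → I/I/M on L2; bus BusRdX; mem=90
  op2 P0: store L2 := 40 → M/I/I on L2; bus BusRdX Flush; mem=65
  op3 P0: load  L2 → M/I/I on L2; bus (none); mem=65
  op4 P2: load  L2 → O/I/S on L2; bus BusRd; mem=65
  op5 P1: store L2 := 7 → I/M/I on L2; bus BusRdX Flush; mem=40
  op6 P1: load  L2 → I/M/I on L2; bus (none); mem=40
  op7 P1: load  L2 → I/M/I on L2; bus (none); mem=40

invalidations = 2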